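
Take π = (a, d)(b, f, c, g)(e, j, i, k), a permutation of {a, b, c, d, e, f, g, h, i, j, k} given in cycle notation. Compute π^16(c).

c

c lies in the 4-cycle (b, f, c, g).
On a 4-cycle, π^4 is the identity, so π^16 = π^0 there (16 ≡ 0 mod 4).
So π^16(c) = c.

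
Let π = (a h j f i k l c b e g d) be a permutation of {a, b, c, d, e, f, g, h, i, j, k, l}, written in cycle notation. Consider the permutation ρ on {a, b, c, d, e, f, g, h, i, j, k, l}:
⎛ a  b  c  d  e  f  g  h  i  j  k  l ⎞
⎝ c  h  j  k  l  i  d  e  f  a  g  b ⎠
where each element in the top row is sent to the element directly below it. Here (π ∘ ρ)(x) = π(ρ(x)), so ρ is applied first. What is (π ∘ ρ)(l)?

(π ∘ ρ)(l) = π(ρ(l)). ρ(l) = b, then π(b) = e. So (π ∘ ρ)(l) = e.

e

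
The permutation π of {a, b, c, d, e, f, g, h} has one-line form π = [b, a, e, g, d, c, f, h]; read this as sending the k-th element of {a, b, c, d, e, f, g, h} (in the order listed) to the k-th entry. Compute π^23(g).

e

Tracing g → f → … returns to g after 5 steps, so g lies in a 5-cycle (c e d g f).
On a 5-cycle, π^5 is the identity, so π^23 = π^3 there (23 ≡ 3 mod 5).
Advancing 3 steps from g: g → f → c → e.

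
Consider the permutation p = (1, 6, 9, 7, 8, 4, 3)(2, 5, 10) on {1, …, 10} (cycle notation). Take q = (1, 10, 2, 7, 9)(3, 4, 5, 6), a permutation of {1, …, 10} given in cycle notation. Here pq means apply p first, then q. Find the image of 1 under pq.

3

(pq)(1) = q(p(1)). p(1) = 6, then q(6) = 3. So (pq)(1) = 3.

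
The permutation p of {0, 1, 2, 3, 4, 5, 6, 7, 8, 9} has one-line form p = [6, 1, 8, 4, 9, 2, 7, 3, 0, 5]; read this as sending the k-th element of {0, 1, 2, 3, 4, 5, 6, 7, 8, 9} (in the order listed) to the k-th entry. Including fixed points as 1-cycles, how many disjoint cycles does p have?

The cycle decomposition is (0, 6, 7, 3, 4, 9, 5, 2, 8)(1), which has 2 cycles (counting 1-cycles).

2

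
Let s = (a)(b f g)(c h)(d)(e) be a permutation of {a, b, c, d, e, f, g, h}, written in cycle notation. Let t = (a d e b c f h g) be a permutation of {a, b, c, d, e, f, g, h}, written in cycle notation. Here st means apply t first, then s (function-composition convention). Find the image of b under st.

First apply t: t(b) = c, then s(c) = h. Thus (st)(b) = h.

h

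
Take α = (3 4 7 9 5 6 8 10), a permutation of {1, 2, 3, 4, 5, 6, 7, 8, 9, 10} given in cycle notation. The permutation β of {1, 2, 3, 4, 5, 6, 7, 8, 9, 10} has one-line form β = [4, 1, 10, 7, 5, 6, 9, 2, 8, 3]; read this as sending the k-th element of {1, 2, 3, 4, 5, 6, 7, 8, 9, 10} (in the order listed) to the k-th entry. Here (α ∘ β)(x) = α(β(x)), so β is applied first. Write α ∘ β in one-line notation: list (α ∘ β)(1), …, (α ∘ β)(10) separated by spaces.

Chase each element through β then α: 1 → 4 → 7; 2 → 1 → 1; 3 → 10 → 3; 4 → 7 → 9; 5 → 5 → 6; 6 → 6 → 8; 7 → 9 → 5; 8 → 2 → 2; 9 → 8 → 10; 10 → 3 → 4.
So α ∘ β in one-line form is 7 1 3 9 6 8 5 2 10 4.

7 1 3 9 6 8 5 2 10 4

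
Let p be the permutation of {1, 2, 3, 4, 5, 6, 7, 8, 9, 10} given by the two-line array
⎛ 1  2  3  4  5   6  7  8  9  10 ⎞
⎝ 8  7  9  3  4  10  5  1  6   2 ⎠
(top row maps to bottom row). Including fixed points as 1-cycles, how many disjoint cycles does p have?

The cycle decomposition is (1, 8)(2, 7, 5, 4, 3, 9, 6, 10), which has 2 cycles (counting 1-cycles).

2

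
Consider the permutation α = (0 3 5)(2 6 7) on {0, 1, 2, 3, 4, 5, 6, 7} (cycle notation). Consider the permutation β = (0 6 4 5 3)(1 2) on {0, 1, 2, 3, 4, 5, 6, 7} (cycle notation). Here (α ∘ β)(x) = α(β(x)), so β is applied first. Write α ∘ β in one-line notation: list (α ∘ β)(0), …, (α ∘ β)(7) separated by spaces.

7 6 1 3 0 5 4 2

Chase each element through β then α: 0 → 6 → 7; 1 → 2 → 6; 2 → 1 → 1; 3 → 0 → 3; 4 → 5 → 0; 5 → 3 → 5; 6 → 4 → 4; 7 → 7 → 2.
So α ∘ β in one-line form is 7 6 1 3 0 5 4 2.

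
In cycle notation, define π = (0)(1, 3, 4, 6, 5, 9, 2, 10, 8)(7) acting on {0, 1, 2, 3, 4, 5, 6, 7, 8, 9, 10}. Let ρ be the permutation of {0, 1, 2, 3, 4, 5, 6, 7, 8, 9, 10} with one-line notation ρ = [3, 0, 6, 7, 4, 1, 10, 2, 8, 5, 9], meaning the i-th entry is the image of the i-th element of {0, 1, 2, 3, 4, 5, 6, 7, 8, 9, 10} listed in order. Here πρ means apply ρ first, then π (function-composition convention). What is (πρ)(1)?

0

First apply ρ: ρ(1) = 0, then π(0) = 0. Thus (πρ)(1) = 0.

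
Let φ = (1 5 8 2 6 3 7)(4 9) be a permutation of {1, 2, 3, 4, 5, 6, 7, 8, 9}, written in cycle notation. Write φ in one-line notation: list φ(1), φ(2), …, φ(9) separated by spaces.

5 6 7 9 8 3 1 2 4

Each element maps to the next entry in its cycle (wrapping to the front): 1↦5, 2↦6, 3↦7, 4↦9, 5↦8, 6↦3, 7↦1, 8↦2, 9↦4.
So the one-line form is 5 6 7 9 8 3 1 2 4.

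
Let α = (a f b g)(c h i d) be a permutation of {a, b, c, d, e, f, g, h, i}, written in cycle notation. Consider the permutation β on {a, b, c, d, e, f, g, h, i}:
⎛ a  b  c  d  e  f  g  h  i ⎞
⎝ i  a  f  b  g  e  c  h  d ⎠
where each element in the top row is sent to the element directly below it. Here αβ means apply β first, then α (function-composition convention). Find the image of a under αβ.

d

First apply β: β(a) = i, then α(i) = d. Thus (αβ)(a) = d.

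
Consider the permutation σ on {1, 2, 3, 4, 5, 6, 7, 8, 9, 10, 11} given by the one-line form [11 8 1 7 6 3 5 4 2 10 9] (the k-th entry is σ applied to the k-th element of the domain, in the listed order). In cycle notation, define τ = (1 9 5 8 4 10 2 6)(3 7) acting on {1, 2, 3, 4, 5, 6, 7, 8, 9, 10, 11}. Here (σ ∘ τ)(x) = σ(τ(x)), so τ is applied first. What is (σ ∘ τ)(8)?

7

τ(8) = 4, then σ(4) = 7; composing gives (σ ∘ τ)(8) = 7.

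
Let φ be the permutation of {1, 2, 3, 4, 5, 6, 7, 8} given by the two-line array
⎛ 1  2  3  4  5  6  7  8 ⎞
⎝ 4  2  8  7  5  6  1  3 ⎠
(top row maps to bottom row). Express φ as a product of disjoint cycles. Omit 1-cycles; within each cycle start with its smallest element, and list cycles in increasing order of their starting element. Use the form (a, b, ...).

(1, 4, 7)(3, 8)

Iterating φ from 1 gives 1 → 4 → 7 → 1; that is the 3-cycle (1, 4, 7).
Repeating from the next unused element and collecting all non-trivial cycles gives (1, 4, 7)(3, 8).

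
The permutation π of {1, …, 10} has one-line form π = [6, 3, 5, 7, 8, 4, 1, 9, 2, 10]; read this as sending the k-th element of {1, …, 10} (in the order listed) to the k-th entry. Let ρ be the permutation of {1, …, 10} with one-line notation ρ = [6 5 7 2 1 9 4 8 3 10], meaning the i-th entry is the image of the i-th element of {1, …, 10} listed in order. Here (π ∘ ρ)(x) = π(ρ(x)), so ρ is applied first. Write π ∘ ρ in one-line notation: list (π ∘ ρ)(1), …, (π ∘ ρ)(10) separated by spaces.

4 8 1 3 6 2 7 9 5 10

(π ∘ ρ)(x) = π(ρ(x)). Computing each image: π(ρ(1)) = π(6) = 4, π(ρ(2)) = π(5) = 8, π(ρ(3)) = π(7) = 1, π(ρ(4)) = π(2) = 3, π(ρ(5)) = π(1) = 6, π(ρ(6)) = π(9) = 2, π(ρ(7)) = π(4) = 7, π(ρ(8)) = π(8) = 9, π(ρ(9)) = π(3) = 5, π(ρ(10)) = π(10) = 10.
Hence π ∘ ρ = [4 8 1 3 6 2 7 9 5 10].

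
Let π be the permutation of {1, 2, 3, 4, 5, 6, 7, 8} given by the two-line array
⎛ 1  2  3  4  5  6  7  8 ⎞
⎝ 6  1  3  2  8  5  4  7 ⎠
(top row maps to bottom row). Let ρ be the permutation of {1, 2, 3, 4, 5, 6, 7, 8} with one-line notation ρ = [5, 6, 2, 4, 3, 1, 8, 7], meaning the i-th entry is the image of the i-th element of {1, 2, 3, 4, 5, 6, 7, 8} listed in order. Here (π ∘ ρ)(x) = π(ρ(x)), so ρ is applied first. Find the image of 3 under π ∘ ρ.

1

(π ∘ ρ)(3) = π(ρ(3)). ρ(3) = 2, then π(2) = 1. So (π ∘ ρ)(3) = 1.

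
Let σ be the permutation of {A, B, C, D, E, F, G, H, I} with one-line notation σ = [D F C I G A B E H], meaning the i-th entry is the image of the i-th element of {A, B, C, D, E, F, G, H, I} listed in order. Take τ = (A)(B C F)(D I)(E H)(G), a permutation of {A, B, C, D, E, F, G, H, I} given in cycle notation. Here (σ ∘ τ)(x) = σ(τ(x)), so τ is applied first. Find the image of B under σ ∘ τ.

C

τ(B) = C, then σ(C) = C; composing gives (σ ∘ τ)(B) = C.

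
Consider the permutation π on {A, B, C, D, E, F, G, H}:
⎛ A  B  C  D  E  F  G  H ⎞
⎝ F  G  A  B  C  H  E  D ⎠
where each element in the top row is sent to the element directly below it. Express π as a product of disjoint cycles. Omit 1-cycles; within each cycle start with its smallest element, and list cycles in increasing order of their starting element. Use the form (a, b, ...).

(A, F, H, D, B, G, E, C)

Iterating π from A gives A → F → H → D → B → G → E → C → A; that is the 8-cycle (A, F, H, D, B, G, E, C).
Continuing from each remaining unvisited element yields (A, F, H, D, B, G, E, C).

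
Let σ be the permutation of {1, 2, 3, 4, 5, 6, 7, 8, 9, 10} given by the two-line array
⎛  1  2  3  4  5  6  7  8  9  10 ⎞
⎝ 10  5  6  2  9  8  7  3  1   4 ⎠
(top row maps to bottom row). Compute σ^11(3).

8

Tracing 3 → 6 → … returns to 3 after 3 steps, so 3 lies in a 3-cycle (3, 6, 8).
Since the cycle has length 3, σ^11 acts on it the same as σ^2 (11 mod 3 = 2).
Advancing 2 steps from 3: 3 → 6 → 8.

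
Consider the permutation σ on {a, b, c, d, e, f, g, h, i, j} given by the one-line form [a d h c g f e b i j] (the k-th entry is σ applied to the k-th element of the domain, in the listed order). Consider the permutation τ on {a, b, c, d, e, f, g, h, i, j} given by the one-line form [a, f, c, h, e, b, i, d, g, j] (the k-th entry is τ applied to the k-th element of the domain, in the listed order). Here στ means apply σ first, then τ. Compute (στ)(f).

b

(στ)(f) = τ(σ(f)). σ(f) = f, then τ(f) = b. So (στ)(f) = b.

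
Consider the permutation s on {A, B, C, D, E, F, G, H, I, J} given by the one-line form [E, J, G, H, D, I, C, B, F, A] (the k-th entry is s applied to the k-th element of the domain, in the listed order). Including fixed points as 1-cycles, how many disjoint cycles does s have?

The cycle decomposition is (A, E, D, H, B, J)(C, G)(F, I), which has 3 cycles (counting 1-cycles).

3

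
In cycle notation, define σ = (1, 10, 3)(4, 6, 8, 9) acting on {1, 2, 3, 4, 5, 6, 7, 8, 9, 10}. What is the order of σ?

12

The cycle type of σ is (4, 3, 1, 1, 1).
The order is lcm(4, 3) = 12.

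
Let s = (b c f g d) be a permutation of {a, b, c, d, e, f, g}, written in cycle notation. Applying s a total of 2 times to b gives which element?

f

b lies in the 5-cycle (b c f g d).
Advancing 2 steps from b: b → c → f.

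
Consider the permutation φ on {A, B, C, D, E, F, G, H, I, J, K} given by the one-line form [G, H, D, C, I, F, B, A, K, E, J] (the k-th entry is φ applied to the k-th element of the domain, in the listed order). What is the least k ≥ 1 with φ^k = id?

4

The disjoint-cycle form of φ has cycle lengths 4, 4, 2, 1.
The order is lcm(4, 4, 2) = 4.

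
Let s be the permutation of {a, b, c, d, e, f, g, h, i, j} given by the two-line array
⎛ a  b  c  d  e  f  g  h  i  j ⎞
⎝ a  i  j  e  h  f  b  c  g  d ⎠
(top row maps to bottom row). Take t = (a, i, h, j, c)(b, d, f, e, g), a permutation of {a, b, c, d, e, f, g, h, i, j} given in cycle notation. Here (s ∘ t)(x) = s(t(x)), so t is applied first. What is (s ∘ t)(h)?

First apply t: t(h) = j, then s(j) = d. Thus (s ∘ t)(h) = d.

d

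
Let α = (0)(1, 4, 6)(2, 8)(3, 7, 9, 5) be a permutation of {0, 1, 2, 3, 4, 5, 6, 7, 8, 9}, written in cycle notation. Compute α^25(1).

1 lies in the 3-cycle (1, 4, 6).
Powers repeat with period 3 on this cycle, and 25 mod 3 = 1, so α^25(1) = α^1(1).
Advancing 1 step from 1: 1 → 4.

4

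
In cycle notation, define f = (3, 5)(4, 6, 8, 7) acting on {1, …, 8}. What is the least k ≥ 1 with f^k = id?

4

The disjoint cycles have lengths 4, 2, 1, 1.
The order is lcm(4, 2) = 4.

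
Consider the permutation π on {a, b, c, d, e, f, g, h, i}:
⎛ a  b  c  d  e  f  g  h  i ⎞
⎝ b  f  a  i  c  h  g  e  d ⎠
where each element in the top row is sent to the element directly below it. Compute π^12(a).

Tracing a → b → … returns to a after 6 steps, so a lies in a 6-cycle (a, b, f, h, e, c).
On a 6-cycle, π^6 is the identity, so π^12 = π^0 there (12 ≡ 0 mod 6).
So π^12(a) = a.

a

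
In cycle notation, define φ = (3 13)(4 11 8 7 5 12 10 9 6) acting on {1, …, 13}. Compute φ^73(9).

9 lies in the 9-cycle (4 11 8 7 5 12 10 9 6).
Since the cycle has length 9, φ^73 acts on it the same as φ^1 (73 mod 9 = 1).
Stepping 1 place around the cycle: 9 → 6.

6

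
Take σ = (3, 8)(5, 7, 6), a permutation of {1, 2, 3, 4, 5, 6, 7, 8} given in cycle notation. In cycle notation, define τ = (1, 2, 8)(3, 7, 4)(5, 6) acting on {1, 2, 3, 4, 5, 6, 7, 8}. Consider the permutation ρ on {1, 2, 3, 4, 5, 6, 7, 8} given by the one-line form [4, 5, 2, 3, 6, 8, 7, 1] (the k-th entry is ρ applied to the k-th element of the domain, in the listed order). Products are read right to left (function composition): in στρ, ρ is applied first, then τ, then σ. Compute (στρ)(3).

Apply the permutations in order: ρ(3) = 2, then τ(2) = 8, then σ(8) = 3. So (στρ)(3) = 3.

3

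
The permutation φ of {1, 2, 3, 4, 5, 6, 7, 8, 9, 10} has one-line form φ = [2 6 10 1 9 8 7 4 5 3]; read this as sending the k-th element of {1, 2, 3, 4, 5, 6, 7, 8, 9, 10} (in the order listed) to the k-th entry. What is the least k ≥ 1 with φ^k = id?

Decomposing into disjoint cycles gives cycle lengths 5, 2, 2, 1.
The order is lcm(5, 2, 2) = 10.

10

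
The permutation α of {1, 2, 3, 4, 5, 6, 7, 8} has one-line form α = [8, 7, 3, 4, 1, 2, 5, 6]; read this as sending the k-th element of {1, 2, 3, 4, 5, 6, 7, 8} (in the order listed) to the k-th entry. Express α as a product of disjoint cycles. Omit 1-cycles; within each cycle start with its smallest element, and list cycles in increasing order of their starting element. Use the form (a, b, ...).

Iterating α from 1 gives 1 → 8 → 6 → 2 → 7 → 5 → 1; that is the 6-cycle (1, 8, 6, 2, 7, 5).
Repeating from the next unused element and collecting all non-trivial cycles gives (1, 8, 6, 2, 7, 5).

(1, 8, 6, 2, 7, 5)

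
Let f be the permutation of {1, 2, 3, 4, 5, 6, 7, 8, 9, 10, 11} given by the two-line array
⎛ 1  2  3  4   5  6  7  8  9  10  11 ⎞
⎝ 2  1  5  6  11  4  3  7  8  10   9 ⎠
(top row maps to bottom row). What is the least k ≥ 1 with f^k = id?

The disjoint-cycle form of f has cycle lengths 6, 2, 2, 1.
Since disjoint cycles commute, ord(f) = lcm(6, 2, 2) = 6.

6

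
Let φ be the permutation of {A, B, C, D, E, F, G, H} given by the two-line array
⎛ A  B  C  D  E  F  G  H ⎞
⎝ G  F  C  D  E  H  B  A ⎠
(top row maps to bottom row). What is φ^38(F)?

Tracing F → H → … returns to F after 5 steps, so F lies in a 5-cycle (A G B F H).
Since the cycle has length 5, φ^38 acts on it the same as φ^3 (38 mod 5 = 3).
Stepping 3 places around the cycle: F → H → A → G.

G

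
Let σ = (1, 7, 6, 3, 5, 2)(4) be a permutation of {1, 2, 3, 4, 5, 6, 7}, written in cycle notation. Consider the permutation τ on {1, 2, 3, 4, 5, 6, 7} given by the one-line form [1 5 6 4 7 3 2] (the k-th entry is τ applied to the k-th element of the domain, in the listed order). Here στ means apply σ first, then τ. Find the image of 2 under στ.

1

σ(2) = 1, then τ(1) = 1; composing gives (στ)(2) = 1.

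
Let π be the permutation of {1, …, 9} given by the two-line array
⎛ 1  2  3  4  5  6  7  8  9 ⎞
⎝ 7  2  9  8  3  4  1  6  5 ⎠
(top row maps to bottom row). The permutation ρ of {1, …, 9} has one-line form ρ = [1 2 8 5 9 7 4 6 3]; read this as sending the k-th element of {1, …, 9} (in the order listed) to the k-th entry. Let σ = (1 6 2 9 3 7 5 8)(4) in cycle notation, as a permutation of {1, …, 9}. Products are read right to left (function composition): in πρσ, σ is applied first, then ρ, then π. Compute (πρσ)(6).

Chase 6: σ(6) = 2; ρ(2) = 2; π(2) = 2. Hence (πρσ)(6) = 2.

2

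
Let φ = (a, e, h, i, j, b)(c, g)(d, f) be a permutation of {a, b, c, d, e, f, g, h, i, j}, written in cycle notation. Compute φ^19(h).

i

h lies in the 6-cycle (a, e, h, i, j, b).
Powers repeat with period 6 on this cycle, and 19 mod 6 = 1, so φ^19(h) = φ^1(h).
Advancing 1 step from h: h → i.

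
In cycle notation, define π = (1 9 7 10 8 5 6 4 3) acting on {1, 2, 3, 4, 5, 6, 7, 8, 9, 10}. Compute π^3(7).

5

7 lies in the 9-cycle (1 9 7 10 8 5 6 4 3).
Advancing 3 steps from 7: 7 → 10 → 8 → 5.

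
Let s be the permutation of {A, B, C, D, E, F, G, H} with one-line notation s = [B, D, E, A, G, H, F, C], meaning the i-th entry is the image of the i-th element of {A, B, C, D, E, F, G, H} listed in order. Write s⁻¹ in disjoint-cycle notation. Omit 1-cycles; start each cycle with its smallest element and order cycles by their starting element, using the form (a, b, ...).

First write s in disjoint cycles: (A, B, D)(C, E, G, F, H).
Reversing each cycle (and rotating so the smallest element leads) gives s⁻¹ = (A, D, B)(C, H, F, G, E).

(A, D, B)(C, H, F, G, E)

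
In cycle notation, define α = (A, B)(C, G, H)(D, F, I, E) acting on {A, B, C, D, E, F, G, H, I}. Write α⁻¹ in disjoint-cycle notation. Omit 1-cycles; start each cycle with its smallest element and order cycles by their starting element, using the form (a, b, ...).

The inverse reverses each cycle.
After reversing and putting each cycle's least element first, α⁻¹ = (A, B)(C, H, G)(D, E, I, F).

(A, B)(C, H, G)(D, E, I, F)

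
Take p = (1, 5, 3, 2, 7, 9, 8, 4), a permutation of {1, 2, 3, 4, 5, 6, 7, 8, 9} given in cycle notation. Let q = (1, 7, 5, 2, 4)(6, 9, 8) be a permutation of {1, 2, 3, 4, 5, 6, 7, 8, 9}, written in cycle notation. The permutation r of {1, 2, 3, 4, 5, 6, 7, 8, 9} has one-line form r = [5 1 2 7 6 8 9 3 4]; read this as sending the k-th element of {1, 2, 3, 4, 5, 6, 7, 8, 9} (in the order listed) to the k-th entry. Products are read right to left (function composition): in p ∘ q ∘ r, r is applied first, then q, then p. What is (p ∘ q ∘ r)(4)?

Chase 4: r(4) = 7; q(7) = 5; p(5) = 3. Hence (p ∘ q ∘ r)(4) = 3.

3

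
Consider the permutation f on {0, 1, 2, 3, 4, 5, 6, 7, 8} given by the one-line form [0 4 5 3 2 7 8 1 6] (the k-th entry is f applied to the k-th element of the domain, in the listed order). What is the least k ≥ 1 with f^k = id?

10

Decomposing into disjoint cycles gives cycle lengths 5, 2, 1, 1.
The order of f is the least common multiple of its cycle lengths: lcm(5, 2) = 10.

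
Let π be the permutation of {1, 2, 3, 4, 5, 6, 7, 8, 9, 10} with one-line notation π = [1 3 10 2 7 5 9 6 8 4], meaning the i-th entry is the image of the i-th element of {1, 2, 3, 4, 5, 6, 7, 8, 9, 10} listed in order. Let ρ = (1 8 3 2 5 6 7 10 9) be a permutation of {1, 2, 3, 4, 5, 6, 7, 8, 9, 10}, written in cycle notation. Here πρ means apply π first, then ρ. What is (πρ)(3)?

(πρ)(3) = ρ(π(3)). π(3) = 10, then ρ(10) = 9. So (πρ)(3) = 9.

9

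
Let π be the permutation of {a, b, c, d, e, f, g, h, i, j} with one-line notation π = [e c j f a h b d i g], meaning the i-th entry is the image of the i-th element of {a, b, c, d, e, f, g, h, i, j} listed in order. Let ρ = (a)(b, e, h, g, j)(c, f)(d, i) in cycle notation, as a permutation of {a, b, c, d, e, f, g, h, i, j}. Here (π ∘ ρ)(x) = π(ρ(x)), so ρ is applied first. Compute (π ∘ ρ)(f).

j

(π ∘ ρ)(f) = π(ρ(f)). ρ(f) = c, then π(c) = j. So (π ∘ ρ)(f) = j.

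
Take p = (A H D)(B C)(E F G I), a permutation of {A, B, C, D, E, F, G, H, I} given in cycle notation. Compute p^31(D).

A

D lies in the 3-cycle (A H D).
On a 3-cycle, p^3 is the identity, so p^31 = p^1 there (31 ≡ 1 mod 3).
Stepping 1 place around the cycle: D → A.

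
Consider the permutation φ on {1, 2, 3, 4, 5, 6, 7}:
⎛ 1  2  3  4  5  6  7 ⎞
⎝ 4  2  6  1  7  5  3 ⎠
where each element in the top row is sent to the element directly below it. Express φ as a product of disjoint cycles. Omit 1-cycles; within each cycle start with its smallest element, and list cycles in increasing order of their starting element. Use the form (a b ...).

(1 4)(3 6 5 7)

From 1: 1 → 4 → 1, closing the cycle (1 4).
Repeating from the next unused element and collecting all non-trivial cycles gives (1 4)(3 6 5 7).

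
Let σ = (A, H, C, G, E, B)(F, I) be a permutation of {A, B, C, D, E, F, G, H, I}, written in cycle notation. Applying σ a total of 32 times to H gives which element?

H lies in the 6-cycle (A, H, C, G, E, B).
On a 6-cycle, σ^6 is the identity, so σ^32 = σ^2 there (32 ≡ 2 mod 6).
Stepping 2 places around the cycle: H → C → G.

G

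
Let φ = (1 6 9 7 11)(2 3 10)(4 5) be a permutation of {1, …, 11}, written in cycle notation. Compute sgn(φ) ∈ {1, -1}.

The cycle lengths are 5, 3, 2, 1.
A cycle of length ℓ contributes ℓ−1 transpositions, so φ is a product of 4 + 2 + 1 = 7 transpositions — odd.

-1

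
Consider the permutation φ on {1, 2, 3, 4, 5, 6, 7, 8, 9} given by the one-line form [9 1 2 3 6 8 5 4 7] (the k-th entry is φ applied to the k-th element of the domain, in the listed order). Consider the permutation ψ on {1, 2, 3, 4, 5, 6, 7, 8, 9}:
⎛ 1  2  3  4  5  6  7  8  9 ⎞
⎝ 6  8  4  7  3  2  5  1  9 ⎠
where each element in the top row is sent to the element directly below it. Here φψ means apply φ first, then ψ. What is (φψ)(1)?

9

(φψ)(1) = ψ(φ(1)). φ(1) = 9, then ψ(9) = 9. So (φψ)(1) = 9.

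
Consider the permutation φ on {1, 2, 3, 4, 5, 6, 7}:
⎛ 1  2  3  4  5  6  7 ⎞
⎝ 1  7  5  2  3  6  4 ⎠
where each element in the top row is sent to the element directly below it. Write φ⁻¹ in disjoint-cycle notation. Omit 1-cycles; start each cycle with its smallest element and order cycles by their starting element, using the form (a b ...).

The cycle decomposition of φ is (2 7 4)(3 5).
The inverse reverses every cycle; in canonical form, φ⁻¹ = (2 4 7)(3 5).

(2 4 7)(3 5)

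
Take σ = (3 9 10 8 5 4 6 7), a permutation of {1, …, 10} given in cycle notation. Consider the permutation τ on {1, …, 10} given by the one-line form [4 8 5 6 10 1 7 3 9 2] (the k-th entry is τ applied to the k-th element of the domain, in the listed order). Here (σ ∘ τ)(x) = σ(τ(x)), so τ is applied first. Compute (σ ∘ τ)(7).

3

τ(7) = 7, then σ(7) = 3; composing gives (σ ∘ τ)(7) = 3.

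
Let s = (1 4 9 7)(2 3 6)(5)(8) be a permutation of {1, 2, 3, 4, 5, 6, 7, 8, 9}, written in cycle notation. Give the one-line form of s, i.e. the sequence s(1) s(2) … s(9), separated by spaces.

4 3 6 9 5 2 1 8 7

Each element maps to the next entry in its cycle (wrapping to the front): 1→4, 2→3, 3→6, 4→9, 5→5, 6→2, 7→1, 8→8, 9→7.
So the one-line form is 4 3 6 9 5 2 1 8 7.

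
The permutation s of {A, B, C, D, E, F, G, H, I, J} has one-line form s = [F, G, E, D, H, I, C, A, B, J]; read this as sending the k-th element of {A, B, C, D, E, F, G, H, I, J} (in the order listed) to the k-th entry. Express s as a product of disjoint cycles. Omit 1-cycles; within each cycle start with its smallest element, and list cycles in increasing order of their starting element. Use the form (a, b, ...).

From A: A → F → I → B → G → C → E → H → A, closing the cycle (A, F, I, B, G, C, E, H).
Repeating from the next unused element and collecting all non-trivial cycles gives (A, F, I, B, G, C, E, H).

(A, F, I, B, G, C, E, H)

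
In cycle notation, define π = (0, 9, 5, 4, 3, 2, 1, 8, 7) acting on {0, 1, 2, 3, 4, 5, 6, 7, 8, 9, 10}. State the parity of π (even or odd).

even

The cycle lengths are 9, 1, 1.
A cycle of length ℓ contributes ℓ−1 transpositions, so π is a product of 8 transpositions — even.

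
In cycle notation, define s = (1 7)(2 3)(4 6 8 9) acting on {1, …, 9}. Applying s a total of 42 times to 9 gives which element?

6

9 lies in the 4-cycle (4 6 8 9).
Powers repeat with period 4 on this cycle, and 42 mod 4 = 2, so s^42(9) = s^2(9).
Stepping 2 places around the cycle: 9 → 4 → 6.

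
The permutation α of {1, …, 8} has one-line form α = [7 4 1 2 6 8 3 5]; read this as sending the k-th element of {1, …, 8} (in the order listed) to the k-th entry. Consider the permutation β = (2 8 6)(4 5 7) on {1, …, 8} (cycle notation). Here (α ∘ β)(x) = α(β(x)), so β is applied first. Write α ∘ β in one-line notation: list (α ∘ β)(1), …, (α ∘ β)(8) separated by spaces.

7 5 1 6 3 4 2 8

(α ∘ β)(x) = α(β(x)). Computing each image: α(β(1)) = α(1) = 7, α(β(2)) = α(8) = 5, α(β(3)) = α(3) = 1, α(β(4)) = α(5) = 6, α(β(5)) = α(7) = 3, α(β(6)) = α(2) = 4, α(β(7)) = α(4) = 2, α(β(8)) = α(6) = 8.
Hence α ∘ β = [7 5 1 6 3 4 2 8].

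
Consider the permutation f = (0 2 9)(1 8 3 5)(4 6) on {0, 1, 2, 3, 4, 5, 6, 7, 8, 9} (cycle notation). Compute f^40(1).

1

1 lies in the 4-cycle (1 8 3 5).
Since the cycle has length 4, f^40 acts on it the same as f^0 (40 mod 4 = 0).
So f^40(1) = 1.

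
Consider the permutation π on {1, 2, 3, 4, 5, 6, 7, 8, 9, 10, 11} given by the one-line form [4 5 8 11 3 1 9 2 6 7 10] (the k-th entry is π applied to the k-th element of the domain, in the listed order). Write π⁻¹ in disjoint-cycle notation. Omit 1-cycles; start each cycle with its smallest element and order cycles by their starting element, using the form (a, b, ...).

First write π in disjoint cycles: (1, 4, 11, 10, 7, 9, 6)(2, 5, 3, 8).
Reversing each cycle (and rotating so the smallest element leads) gives π⁻¹ = (1, 6, 9, 7, 10, 11, 4)(2, 8, 3, 5).

(1, 6, 9, 7, 10, 11, 4)(2, 8, 3, 5)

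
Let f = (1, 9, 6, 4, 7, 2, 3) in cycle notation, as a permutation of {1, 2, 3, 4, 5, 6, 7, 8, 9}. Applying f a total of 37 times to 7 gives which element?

7 lies in the 7-cycle (1, 9, 6, 4, 7, 2, 3).
Powers repeat with period 7 on this cycle, and 37 mod 7 = 2, so f^37(7) = f^2(7).
Stepping 2 places around the cycle: 7 → 2 → 3.

3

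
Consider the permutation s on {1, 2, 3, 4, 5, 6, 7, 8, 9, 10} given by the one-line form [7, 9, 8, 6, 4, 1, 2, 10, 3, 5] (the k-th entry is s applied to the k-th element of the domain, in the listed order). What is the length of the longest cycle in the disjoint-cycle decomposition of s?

10

Decomposing into disjoint cycles gives (1 7 2 9 3 8 10 5 4 6); the longest has length 10.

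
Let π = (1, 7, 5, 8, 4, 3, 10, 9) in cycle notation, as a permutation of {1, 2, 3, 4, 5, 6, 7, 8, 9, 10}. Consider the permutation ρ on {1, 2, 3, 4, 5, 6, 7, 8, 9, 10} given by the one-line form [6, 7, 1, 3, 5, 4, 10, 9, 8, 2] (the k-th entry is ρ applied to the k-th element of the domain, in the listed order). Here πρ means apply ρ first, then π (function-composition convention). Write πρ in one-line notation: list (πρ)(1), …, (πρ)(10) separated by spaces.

Chase each element through ρ then π: 1 → 6 → 6; 2 → 7 → 5; 3 → 1 → 7; 4 → 3 → 10; 5 → 5 → 8; 6 → 4 → 3; 7 → 10 → 9; 8 → 9 → 1; 9 → 8 → 4; 10 → 2 → 2.
Collecting the images, πρ = [6 5 7 10 8 3 9 1 4 2].

6 5 7 10 8 3 9 1 4 2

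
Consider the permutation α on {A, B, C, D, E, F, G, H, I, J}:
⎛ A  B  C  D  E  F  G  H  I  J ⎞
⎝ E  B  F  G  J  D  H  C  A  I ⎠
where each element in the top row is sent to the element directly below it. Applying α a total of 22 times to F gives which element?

G

Tracing F → D → … returns to F after 5 steps, so F lies in a 5-cycle (C F D G H).
On a 5-cycle, α^5 is the identity, so α^22 = α^2 there (22 ≡ 2 mod 5).
Stepping 2 places around the cycle: F → D → G.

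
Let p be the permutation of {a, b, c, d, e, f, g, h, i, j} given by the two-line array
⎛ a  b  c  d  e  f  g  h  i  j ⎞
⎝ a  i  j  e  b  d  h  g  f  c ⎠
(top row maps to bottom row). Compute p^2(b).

Tracing b → i → … returns to b after 5 steps, so b lies in a 5-cycle (b i f d e).
Stepping 2 places around the cycle: b → i → f.

f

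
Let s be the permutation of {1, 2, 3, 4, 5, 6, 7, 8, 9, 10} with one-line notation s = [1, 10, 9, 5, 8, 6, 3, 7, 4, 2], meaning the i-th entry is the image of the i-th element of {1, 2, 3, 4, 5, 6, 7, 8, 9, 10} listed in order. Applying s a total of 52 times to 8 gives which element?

4

Tracing 8 → 7 → … returns to 8 after 6 steps, so 8 lies in a 6-cycle (3 9 4 5 8 7).
On a 6-cycle, s^6 is the identity, so s^52 = s^4 there (52 ≡ 4 mod 6).
Advancing 4 steps from 8: 8 → 7 → 3 → 9 → 4.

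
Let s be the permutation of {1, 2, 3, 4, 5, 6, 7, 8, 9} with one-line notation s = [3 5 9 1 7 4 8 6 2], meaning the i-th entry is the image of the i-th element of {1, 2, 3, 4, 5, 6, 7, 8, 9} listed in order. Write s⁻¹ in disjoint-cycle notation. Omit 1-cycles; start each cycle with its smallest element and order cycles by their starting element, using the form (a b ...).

The cycle decomposition of s is (1 3 9 2 5 7 8 6 4).
Reversing each cycle (and rotating so the smallest element leads) gives s⁻¹ = (1 4 6 8 7 5 2 9 3).

(1 4 6 8 7 5 2 9 3)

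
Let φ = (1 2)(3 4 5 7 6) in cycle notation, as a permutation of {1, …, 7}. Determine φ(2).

In the cycle (1 2), 2 is followed by 1, so φ(2) = 1.

1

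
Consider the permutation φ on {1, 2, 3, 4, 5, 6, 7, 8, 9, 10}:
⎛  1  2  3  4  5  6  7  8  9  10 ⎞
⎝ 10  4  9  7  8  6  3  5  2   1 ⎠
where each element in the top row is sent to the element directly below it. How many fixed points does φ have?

The fixed points (elements with φ(x) = x) are {6}, so there is 1.

1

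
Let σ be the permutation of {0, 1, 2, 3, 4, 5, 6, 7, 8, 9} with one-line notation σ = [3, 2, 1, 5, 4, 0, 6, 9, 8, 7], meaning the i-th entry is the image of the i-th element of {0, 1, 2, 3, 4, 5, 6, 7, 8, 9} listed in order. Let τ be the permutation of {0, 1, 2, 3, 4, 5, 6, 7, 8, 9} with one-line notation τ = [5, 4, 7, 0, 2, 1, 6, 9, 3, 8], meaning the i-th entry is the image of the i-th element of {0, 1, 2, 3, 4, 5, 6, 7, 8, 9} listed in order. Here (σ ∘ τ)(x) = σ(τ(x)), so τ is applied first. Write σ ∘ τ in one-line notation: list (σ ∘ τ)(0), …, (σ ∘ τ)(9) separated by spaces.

(σ ∘ τ)(x) = σ(τ(x)). Computing each image: σ(τ(0)) = σ(5) = 0, σ(τ(1)) = σ(4) = 4, σ(τ(2)) = σ(7) = 9, σ(τ(3)) = σ(0) = 3, σ(τ(4)) = σ(2) = 1, σ(τ(5)) = σ(1) = 2, σ(τ(6)) = σ(6) = 6, σ(τ(7)) = σ(9) = 7, σ(τ(8)) = σ(3) = 5, σ(τ(9)) = σ(8) = 8.
Hence σ ∘ τ = [0 4 9 3 1 2 6 7 5 8].

0 4 9 3 1 2 6 7 5 8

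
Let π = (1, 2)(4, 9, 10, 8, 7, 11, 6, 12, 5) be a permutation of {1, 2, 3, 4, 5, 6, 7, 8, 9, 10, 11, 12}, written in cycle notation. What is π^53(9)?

9 lies in the 9-cycle (4, 9, 10, 8, 7, 11, 6, 12, 5).
Powers repeat with period 9 on this cycle, and 53 mod 9 = 8, so π^53(9) = π^8(9).
Stepping 8 places around the cycle: 9 → 10 → 8 → 7 → 11 → 6 → 12 → 5 → 4.

4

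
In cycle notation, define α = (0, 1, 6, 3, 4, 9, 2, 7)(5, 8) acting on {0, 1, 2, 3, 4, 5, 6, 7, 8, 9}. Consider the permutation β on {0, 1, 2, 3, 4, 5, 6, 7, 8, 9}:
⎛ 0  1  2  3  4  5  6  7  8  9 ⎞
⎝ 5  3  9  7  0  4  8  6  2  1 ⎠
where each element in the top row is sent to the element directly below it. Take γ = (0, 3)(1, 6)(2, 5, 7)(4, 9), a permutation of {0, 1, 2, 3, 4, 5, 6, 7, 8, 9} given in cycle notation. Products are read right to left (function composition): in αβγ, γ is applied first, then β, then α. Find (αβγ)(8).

Chase 8: γ(8) = 8; β(8) = 2; α(2) = 7. Hence (αβγ)(8) = 7.

7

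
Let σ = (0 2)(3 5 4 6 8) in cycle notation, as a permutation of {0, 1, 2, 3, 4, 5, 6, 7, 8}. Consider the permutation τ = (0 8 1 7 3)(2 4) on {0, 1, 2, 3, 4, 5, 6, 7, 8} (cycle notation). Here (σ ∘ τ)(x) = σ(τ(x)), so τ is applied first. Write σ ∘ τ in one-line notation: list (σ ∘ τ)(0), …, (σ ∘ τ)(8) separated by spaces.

For each element, apply τ then σ: 0 → 8 → 3; 1 → 7 → 7; 2 → 4 → 6; 3 → 0 → 2; 4 → 2 → 0; 5 → 5 → 4; 6 → 6 → 8; 7 → 3 → 5; 8 → 1 → 1.
So σ ∘ τ in one-line form is 3 7 6 2 0 4 8 5 1.

3 7 6 2 0 4 8 5 1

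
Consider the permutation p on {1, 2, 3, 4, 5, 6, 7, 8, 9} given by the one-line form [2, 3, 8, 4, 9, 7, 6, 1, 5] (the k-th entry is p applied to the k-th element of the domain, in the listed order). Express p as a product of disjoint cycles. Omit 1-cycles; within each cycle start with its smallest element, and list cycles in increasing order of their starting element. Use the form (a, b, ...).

(1, 2, 3, 8)(5, 9)(6, 7)

Iterating p from 1 gives 1 → 2 → 3 → 8 → 1; that is the 4-cycle (1, 2, 3, 8).
Repeating from the next unused element and collecting all non-trivial cycles gives (1, 2, 3, 8)(5, 9)(6, 7).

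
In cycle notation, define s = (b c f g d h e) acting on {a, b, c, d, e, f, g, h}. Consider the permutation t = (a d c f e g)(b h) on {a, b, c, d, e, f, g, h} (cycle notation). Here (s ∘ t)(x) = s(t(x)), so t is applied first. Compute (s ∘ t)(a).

First apply t: t(a) = d, then s(d) = h. Thus (s ∘ t)(a) = h.

h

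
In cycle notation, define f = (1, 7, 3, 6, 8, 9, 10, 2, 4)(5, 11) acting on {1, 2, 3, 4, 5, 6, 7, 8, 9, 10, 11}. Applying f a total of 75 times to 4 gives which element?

3

4 lies in the 9-cycle (1, 7, 3, 6, 8, 9, 10, 2, 4).
On a 9-cycle, f^9 is the identity, so f^75 = f^3 there (75 ≡ 3 mod 9).
Advancing 3 steps from 4: 4 → 1 → 7 → 3.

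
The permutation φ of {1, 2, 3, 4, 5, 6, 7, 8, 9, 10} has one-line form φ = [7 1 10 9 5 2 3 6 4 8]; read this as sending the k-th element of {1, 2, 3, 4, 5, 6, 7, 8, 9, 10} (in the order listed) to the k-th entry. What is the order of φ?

14

Writing φ as disjoint cycles, the cycle lengths are 7, 2, 1.
The order is lcm(7, 2) = 14.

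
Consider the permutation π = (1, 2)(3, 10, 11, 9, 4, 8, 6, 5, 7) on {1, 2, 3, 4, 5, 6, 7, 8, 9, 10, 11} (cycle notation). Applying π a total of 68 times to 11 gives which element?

11 lies in the 9-cycle (3, 10, 11, 9, 4, 8, 6, 5, 7).
Since the cycle has length 9, π^68 acts on it the same as π^5 (68 mod 9 = 5).
Advancing 5 steps from 11: 11 → 9 → 4 → 8 → 6 → 5.

5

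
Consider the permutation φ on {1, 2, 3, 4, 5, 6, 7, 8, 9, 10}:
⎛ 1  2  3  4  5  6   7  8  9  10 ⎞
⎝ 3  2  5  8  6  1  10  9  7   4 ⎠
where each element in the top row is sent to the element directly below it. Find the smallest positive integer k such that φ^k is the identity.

20

The disjoint-cycle form of φ has cycle lengths 5, 4, 1.
Since disjoint cycles commute, ord(φ) = lcm(5, 4) = 20.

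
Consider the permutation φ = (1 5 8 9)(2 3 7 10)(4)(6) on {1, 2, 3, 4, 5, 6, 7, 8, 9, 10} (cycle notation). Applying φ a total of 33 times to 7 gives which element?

7 lies in the 4-cycle (2 3 7 10).
On a 4-cycle, φ^4 is the identity, so φ^33 = φ^1 there (33 ≡ 1 mod 4).
Stepping 1 place around the cycle: 7 → 10.

10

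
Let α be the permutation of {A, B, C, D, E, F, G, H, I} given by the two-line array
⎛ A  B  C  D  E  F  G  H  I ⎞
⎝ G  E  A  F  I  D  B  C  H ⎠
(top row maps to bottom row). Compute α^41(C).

Tracing C → A → … returns to C after 7 steps, so C lies in a 7-cycle (A, G, B, E, I, H, C).
Since the cycle has length 7, α^41 acts on it the same as α^6 (41 mod 7 = 6).
Stepping 6 places around the cycle: C → A → G → B → E → I → H.

H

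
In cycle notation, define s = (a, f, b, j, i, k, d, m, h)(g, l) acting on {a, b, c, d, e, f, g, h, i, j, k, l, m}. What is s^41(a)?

k

a lies in the 9-cycle (a, f, b, j, i, k, d, m, h).
On a 9-cycle, s^9 is the identity, so s^41 = s^5 there (41 ≡ 5 mod 9).
Advancing 5 steps from a: a → f → b → j → i → k.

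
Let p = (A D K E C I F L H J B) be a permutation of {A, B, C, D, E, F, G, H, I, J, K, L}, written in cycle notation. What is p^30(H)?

H lies in the 11-cycle (A D K E C I F L H J B).
Since the cycle has length 11, p^30 acts on it the same as p^8 (30 mod 11 = 8).
Advancing 8 steps from H: H → J → B → A → D → K → E → C → I.

I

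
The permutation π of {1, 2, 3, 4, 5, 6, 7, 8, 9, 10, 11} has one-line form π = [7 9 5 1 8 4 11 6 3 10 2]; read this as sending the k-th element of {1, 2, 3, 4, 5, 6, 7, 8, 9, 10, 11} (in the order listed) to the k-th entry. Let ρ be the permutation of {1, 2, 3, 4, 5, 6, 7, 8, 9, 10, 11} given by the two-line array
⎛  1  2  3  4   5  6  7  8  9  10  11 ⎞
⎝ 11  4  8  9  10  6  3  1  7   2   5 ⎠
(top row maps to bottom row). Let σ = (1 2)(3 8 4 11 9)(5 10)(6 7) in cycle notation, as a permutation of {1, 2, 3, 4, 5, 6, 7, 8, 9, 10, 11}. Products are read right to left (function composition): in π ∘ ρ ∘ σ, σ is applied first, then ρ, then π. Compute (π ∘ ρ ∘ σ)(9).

6

(π ∘ ρ ∘ σ)(9) = π(ρ(σ(9))). σ(9) = 3, then ρ(3) = 8, then π(8) = 6, so the result is 6.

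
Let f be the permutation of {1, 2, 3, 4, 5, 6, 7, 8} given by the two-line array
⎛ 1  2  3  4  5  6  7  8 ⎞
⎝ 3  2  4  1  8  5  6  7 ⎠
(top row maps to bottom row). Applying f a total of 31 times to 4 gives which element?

Tracing 4 → 1 → … returns to 4 after 3 steps, so 4 lies in a 3-cycle (1 3 4).
Powers repeat with period 3 on this cycle, and 31 mod 3 = 1, so f^31(4) = f^1(4).
Advancing 1 step from 4: 4 → 1.

1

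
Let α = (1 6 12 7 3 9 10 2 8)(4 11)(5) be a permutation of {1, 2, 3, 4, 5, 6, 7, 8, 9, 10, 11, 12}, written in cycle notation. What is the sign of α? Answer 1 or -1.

-1

The cycle lengths are 9, 2, 1.
A cycle of length ℓ contributes ℓ−1 transpositions, so α is a product of 8 + 1 = 9 transpositions — odd.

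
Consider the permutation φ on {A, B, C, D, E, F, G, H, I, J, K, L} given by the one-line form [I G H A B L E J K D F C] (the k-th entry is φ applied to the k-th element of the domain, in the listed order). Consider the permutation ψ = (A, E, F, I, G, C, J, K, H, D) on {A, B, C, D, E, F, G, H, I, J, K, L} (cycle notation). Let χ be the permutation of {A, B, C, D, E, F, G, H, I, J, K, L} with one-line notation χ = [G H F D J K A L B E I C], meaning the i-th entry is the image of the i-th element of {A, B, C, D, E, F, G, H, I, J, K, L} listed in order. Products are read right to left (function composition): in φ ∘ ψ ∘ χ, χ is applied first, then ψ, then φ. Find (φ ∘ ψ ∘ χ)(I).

Apply the permutations in order: χ(I) = B, then ψ(B) = B, then φ(B) = G. So (φ ∘ ψ ∘ χ)(I) = G.

G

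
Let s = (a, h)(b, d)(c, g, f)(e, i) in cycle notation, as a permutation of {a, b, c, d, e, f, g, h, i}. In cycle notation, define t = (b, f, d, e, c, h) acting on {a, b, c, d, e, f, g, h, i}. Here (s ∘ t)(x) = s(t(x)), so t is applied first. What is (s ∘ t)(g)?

(s ∘ t)(g) = s(t(g)). t(g) = g, then s(g) = f. So (s ∘ t)(g) = f.

f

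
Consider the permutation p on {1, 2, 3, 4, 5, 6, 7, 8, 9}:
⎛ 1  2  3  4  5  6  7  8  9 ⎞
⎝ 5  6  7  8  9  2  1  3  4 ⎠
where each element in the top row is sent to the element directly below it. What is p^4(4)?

Tracing 4 → 8 → … returns to 4 after 7 steps, so 4 lies in a 7-cycle (1 5 9 4 8 3 7).
Advancing 4 steps from 4: 4 → 8 → 3 → 7 → 1.

1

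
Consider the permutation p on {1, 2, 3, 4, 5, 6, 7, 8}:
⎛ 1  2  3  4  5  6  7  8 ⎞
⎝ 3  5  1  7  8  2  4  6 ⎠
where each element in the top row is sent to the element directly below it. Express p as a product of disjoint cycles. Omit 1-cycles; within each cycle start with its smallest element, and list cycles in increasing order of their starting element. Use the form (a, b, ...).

(1, 3)(2, 5, 8, 6)(4, 7)

From 1: 1 → 3 → 1, closing the cycle (1, 3).
Repeating from the next unused element and collecting all non-trivial cycles gives (1, 3)(2, 5, 8, 6)(4, 7).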